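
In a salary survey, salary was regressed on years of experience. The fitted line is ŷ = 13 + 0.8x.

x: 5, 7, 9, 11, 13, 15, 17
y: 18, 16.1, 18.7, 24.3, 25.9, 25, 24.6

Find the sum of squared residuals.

SSE = 26

x=5: ŷ = 13 + 0.8·5 = 17; e = 18 − 17 = 1
x=7: ŷ = 13 + 0.8·7 = 18.6; e = 16.1 − 18.6 = -2.5
x=9: ŷ = 13 + 0.8·9 = 20.2; e = 18.7 − 20.2 = -1.5
x=11: ŷ = 13 + 0.8·11 = 21.8; e = 24.3 − 21.8 = 2.5
x=13: ŷ = 13 + 0.8·13 = 23.4; e = 25.9 − 23.4 = 2.5
x=15: ŷ = 13 + 0.8·15 = 25; e = 25 − 25 = 0
x=17: ŷ = 13 + 0.8·17 = 26.6; e = 24.6 − 26.6 = -2
SSE = 1 + 6.25 + 2.25 + 6.25 + 6.25 + 0 + 4 = 26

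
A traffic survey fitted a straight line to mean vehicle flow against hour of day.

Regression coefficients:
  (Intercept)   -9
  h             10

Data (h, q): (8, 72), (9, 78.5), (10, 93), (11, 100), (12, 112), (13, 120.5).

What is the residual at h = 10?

r = 2

q̂ = -9 + 10·10 = 91
r = 93 − 91 = 2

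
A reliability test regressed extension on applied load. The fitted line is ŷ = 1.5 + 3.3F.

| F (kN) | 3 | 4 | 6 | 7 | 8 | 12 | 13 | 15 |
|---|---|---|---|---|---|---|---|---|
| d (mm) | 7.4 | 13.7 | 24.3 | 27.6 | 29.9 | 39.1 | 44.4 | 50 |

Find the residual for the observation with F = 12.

ŷ = 1.5 + 3.3·12 = 41.1
r = 39.1 − 41.1 = -2

r = -2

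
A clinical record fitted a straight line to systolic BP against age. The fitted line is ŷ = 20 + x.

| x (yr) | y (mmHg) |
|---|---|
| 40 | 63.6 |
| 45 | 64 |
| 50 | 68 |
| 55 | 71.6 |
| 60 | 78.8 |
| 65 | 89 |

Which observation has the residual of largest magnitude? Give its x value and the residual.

x=40: ŷ = 20 + 40 = 60; r = 63.6 − 60 = 3.6
x=45: ŷ = 20 + 45 = 65; r = 64 − 65 = -1
x=50: ŷ = 20 + 50 = 70; r = 68 − 70 = -2
x=55: ŷ = 20 + 55 = 75; r = 71.6 − 75 = -3.4
x=60: ŷ = 20 + 60 = 80; r = 78.8 − 80 = -1.2
x=65: ŷ = 20 + 65 = 85; r = 89 − 85 = 4
Largest |r| is 4 at x = 65, residual 4.

x = 65, r = 4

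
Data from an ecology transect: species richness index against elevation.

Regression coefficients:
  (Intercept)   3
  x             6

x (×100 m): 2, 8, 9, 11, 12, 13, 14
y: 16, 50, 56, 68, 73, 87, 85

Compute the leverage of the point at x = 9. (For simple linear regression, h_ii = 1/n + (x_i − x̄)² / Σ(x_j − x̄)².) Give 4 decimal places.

h = 0.1503

x̄ = (2 + 8 + 9 + 11 + 12 + 13 + 14)/7 = 9.85714
Σ(x − x̄)² = 61.7347 + 3.44898 + 0.734694 + 1.30612 + 4.59184 + 9.87755 + 17.1633 = 98.8571
h = 1/7 + (-0.857143)²/98.8571 = 0.142857 + 0.00743187 = 0.1503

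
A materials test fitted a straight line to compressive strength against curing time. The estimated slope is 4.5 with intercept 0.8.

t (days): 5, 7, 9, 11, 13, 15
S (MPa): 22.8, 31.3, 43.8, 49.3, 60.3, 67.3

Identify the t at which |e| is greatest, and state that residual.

t=5: ŷ = 0.8 + 4.5·5 = 23.3; e = 22.8 − 23.3 = -0.5
t=7: ŷ = 0.8 + 4.5·7 = 32.3; e = 31.3 − 32.3 = -1
t=9: ŷ = 0.8 + 4.5·9 = 41.3; e = 43.8 − 41.3 = 2.5
t=11: ŷ = 0.8 + 4.5·11 = 50.3; e = 49.3 − 50.3 = -1
t=13: ŷ = 0.8 + 4.5·13 = 59.3; e = 60.3 − 59.3 = 1
t=15: ŷ = 0.8 + 4.5·15 = 68.3; e = 67.3 − 68.3 = -1
Largest |e| is 2.5 at t = 9, residual 2.5.

t = 9, e = 2.5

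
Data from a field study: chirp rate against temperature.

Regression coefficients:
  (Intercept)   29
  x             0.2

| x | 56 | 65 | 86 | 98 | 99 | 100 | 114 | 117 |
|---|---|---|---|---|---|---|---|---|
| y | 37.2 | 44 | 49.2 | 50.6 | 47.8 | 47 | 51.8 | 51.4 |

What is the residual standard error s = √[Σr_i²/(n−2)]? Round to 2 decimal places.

x=56: ŷ = 29 + 0.2·56 = 40.2; r = 37.2 − 40.2 = -3
x=65: ŷ = 29 + 0.2·65 = 42; r = 44 − 42 = 2
x=86: ŷ = 29 + 0.2·86 = 46.2; r = 49.2 − 46.2 = 3
x=98: ŷ = 29 + 0.2·98 = 48.6; r = 50.6 − 48.6 = 2
x=99: ŷ = 29 + 0.2·99 = 48.8; r = 47.8 − 48.8 = -1
x=100: ŷ = 29 + 0.2·100 = 49; r = 47 − 49 = -2
x=114: ŷ = 29 + 0.2·114 = 51.8; r = 51.8 − 51.8 = 0
x=117: ŷ = 29 + 0.2·117 = 52.4; r = 51.4 − 52.4 = -1
SSE = 9 + 4 + 9 + 4 + 1 + 4 + 0 + 1 = 32
s = √(32/6) = √5.33333 ≈ 2.31

s = 2.31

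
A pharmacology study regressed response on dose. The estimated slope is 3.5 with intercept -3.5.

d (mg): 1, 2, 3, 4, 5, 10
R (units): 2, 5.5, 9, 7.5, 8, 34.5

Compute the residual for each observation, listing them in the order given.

d=1: R̂ = -3.5 + 3.5·1 = 0; e = 2 − 0 = 2
d=2: R̂ = -3.5 + 3.5·2 = 3.5; e = 5.5 − 3.5 = 2
d=3: R̂ = -3.5 + 3.5·3 = 7; e = 9 − 7 = 2
d=4: R̂ = -3.5 + 3.5·4 = 10.5; e = 7.5 − 10.5 = -3
d=5: R̂ = -3.5 + 3.5·5 = 14; e = 8 − 14 = -6
d=10: R̂ = -3.5 + 3.5·10 = 31.5; e = 34.5 − 31.5 = 3

2, 2, 2, -3, -6, 3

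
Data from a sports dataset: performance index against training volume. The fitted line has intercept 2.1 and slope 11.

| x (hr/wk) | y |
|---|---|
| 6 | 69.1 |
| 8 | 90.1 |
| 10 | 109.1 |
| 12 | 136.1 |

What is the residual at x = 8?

ŷ = 2.1 + 11·8 = 90.1
r = 90.1 − 90.1 = 0

r = 0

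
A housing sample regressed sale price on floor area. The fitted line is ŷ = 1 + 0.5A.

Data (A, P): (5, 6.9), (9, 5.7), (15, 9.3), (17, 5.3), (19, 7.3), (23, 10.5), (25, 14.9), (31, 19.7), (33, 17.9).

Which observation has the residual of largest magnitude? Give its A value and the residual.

A=5: ŷ = 1 + 0.5·5 = 3.5; e = 6.9 − 3.5 = 3.4
A=9: ŷ = 1 + 0.5·9 = 5.5; e = 5.7 − 5.5 = 0.2
A=15: ŷ = 1 + 0.5·15 = 8.5; e = 9.3 − 8.5 = 0.8
A=17: ŷ = 1 + 0.5·17 = 9.5; e = 5.3 − 9.5 = -4.2
A=19: ŷ = 1 + 0.5·19 = 10.5; e = 7.3 − 10.5 = -3.2
A=23: ŷ = 1 + 0.5·23 = 12.5; e = 10.5 − 12.5 = -2
A=25: ŷ = 1 + 0.5·25 = 13.5; e = 14.9 − 13.5 = 1.4
A=31: ŷ = 1 + 0.5·31 = 16.5; e = 19.7 − 16.5 = 3.2
A=33: ŷ = 1 + 0.5·33 = 17.5; e = 17.9 − 17.5 = 0.4
Largest |e| is 4.2 at A = 17, residual -4.2.

A = 17, e = -4.2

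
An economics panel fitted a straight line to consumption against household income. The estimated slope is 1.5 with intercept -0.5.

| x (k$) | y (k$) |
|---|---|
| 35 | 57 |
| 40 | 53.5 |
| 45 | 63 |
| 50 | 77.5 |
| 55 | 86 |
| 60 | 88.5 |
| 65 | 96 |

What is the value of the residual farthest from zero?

x=35: ŷ = -0.5 + 1.5·35 = 52; r = 57 − 52 = 5
x=40: ŷ = -0.5 + 1.5·40 = 59.5; r = 53.5 − 59.5 = -6
x=45: ŷ = -0.5 + 1.5·45 = 67; r = 63 − 67 = -4
x=50: ŷ = -0.5 + 1.5·50 = 74.5; r = 77.5 − 74.5 = 3
x=55: ŷ = -0.5 + 1.5·55 = 82; r = 86 − 82 = 4
x=60: ŷ = -0.5 + 1.5·60 = 89.5; r = 88.5 − 89.5 = -1
x=65: ŷ = -0.5 + 1.5·65 = 97; r = 96 − 97 = -1
Largest |r| is 6 at x = 40, residual -6.

r = -6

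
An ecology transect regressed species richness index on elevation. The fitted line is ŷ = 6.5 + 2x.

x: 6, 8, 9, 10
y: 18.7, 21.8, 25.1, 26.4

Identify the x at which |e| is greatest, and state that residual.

x = 8, e = -0.7

x=6: ŷ = 6.5 + 2·6 = 18.5; e = 18.7 − 18.5 = 0.2
x=8: ŷ = 6.5 + 2·8 = 22.5; e = 21.8 − 22.5 = -0.7
x=9: ŷ = 6.5 + 2·9 = 24.5; e = 25.1 − 24.5 = 0.6
x=10: ŷ = 6.5 + 2·10 = 26.5; e = 26.4 − 26.5 = -0.1
Largest |e| is 0.7 at x = 8, residual -0.7.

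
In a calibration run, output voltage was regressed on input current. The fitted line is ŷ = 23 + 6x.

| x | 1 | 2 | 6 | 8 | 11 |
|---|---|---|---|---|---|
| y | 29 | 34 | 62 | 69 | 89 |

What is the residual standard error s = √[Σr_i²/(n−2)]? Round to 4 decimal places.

x=1: ŷ = 23 + 6·1 = 29; r = 29 − 29 = 0
x=2: ŷ = 23 + 6·2 = 35; r = 34 − 35 = -1
x=6: ŷ = 23 + 6·6 = 59; r = 62 − 59 = 3
x=8: ŷ = 23 + 6·8 = 71; r = 69 − 71 = -2
x=11: ŷ = 23 + 6·11 = 89; r = 89 − 89 = 0
SSE = 0 + 1 + 9 + 4 + 0 = 14
s = √(14/3) = √4.66667 ≈ 2.1602

s = 2.1602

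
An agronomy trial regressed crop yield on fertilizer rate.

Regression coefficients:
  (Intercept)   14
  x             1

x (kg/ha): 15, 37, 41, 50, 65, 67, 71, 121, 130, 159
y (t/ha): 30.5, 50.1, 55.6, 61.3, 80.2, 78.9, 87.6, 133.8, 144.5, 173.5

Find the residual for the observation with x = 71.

e = 2.6

ŷ = 14 + 71 = 85
e = 87.6 − 85 = 2.6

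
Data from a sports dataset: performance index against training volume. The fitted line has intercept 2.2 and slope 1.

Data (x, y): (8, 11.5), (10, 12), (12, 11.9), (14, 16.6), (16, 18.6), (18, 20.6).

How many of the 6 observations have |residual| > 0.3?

x=8: ŷ = 2.2 + 8 = 10.2; r = 11.5 − 10.2 = 1.3
x=10: ŷ = 2.2 + 10 = 12.2; r = 12 − 12.2 = -0.2
x=12: ŷ = 2.2 + 12 = 14.2; r = 11.9 − 14.2 = -2.3
x=14: ŷ = 2.2 + 14 = 16.2; r = 16.6 − 16.2 = 0.4
x=16: ŷ = 2.2 + 16 = 18.2; r = 18.6 − 18.2 = 0.4
x=18: ŷ = 2.2 + 18 = 20.2; r = 20.6 − 20.2 = 0.4
|r| > 0.3: x=8 (|r|=1.3), x=12 (|r|=2.3), x=14 (|r|=0.4), x=16 (|r|=0.4), x=18 (|r|=0.4) → 5

5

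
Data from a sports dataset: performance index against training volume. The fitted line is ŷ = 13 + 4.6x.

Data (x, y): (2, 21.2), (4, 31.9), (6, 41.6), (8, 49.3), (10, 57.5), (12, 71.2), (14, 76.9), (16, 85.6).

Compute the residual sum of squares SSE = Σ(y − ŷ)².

SSE = 15

x=2: ŷ = 13 + 4.6·2 = 22.2; r = 21.2 − 22.2 = -1
x=4: ŷ = 13 + 4.6·4 = 31.4; r = 31.9 − 31.4 = 0.5
x=6: ŷ = 13 + 4.6·6 = 40.6; r = 41.6 − 40.6 = 1
x=8: ŷ = 13 + 4.6·8 = 49.8; r = 49.3 − 49.8 = -0.5
x=10: ŷ = 13 + 4.6·10 = 59; r = 57.5 − 59 = -1.5
x=12: ŷ = 13 + 4.6·12 = 68.2; r = 71.2 − 68.2 = 3
x=14: ŷ = 13 + 4.6·14 = 77.4; r = 76.9 − 77.4 = -0.5
x=16: ŷ = 13 + 4.6·16 = 86.6; r = 85.6 − 86.6 = -1
SSE = 1 + 0.25 + 1 + 0.25 + 2.25 + 9 + 0.25 + 1 = 15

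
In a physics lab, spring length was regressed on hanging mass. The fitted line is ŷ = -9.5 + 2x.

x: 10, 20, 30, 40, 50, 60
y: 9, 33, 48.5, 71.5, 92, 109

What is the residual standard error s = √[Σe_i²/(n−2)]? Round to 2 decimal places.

x=10: ŷ = -9.5 + 2·10 = 10.5; e = 9 − 10.5 = -1.5
x=20: ŷ = -9.5 + 2·20 = 30.5; e = 33 − 30.5 = 2.5
x=30: ŷ = -9.5 + 2·30 = 50.5; e = 48.5 − 50.5 = -2
x=40: ŷ = -9.5 + 2·40 = 70.5; e = 71.5 − 70.5 = 1
x=50: ŷ = -9.5 + 2·50 = 90.5; e = 92 − 90.5 = 1.5
x=60: ŷ = -9.5 + 2·60 = 110.5; e = 109 − 110.5 = -1.5
SSE = 2.25 + 6.25 + 4 + 1 + 2.25 + 2.25 = 18
s = √(18/4) = √4.5 ≈ 2.12

s = 2.12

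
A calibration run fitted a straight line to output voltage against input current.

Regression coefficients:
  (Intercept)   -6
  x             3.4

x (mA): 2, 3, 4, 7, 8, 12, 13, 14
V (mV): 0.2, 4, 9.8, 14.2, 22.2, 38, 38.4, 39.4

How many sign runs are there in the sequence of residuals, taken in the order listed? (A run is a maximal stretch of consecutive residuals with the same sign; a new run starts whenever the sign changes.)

x=2: ŷ = -6 + 3.4·2 = 0.8; e = 0.2 − 0.8 = -0.6
x=3: ŷ = -6 + 3.4·3 = 4.2; e = 4 − 4.2 = -0.2
x=4: ŷ = -6 + 3.4·4 = 7.6; e = 9.8 − 7.6 = 2.2
x=7: ŷ = -6 + 3.4·7 = 17.8; e = 14.2 − 17.8 = -3.6
x=8: ŷ = -6 + 3.4·8 = 21.2; e = 22.2 − 21.2 = 1
x=12: ŷ = -6 + 3.4·12 = 34.8; e = 38 − 34.8 = 3.2
x=13: ŷ = -6 + 3.4·13 = 38.2; e = 38.4 − 38.2 = 0.2
x=14: ŷ = -6 + 3.4·14 = 41.6; e = 39.4 − 41.6 = -2.2
Signs: − − + − + + + −
Runs: −×2, +×1, −×1, +×3, −×1 → 5

5 runs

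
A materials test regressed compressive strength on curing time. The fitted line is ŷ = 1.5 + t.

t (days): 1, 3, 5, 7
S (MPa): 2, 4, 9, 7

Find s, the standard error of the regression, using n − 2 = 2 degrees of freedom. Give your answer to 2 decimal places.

s = 2.12

t=1: ŷ = 1.5 + 1 = 2.5; r = 2 − 2.5 = -0.5
t=3: ŷ = 1.5 + 3 = 4.5; r = 4 − 4.5 = -0.5
t=5: ŷ = 1.5 + 5 = 6.5; r = 9 − 6.5 = 2.5
t=7: ŷ = 1.5 + 7 = 8.5; r = 7 − 8.5 = -1.5
SSE = 0.25 + 0.25 + 6.25 + 2.25 = 9
s = √(9/2) = √4.5 ≈ 2.12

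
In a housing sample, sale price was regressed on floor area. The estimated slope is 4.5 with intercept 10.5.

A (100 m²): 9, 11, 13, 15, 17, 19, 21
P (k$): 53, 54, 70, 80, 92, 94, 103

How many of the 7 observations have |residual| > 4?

2

A=9: P̂ = 10.5 + 4.5·9 = 51; r = 53 − 51 = 2
A=11: P̂ = 10.5 + 4.5·11 = 60; r = 54 − 60 = -6
A=13: P̂ = 10.5 + 4.5·13 = 69; r = 70 − 69 = 1
A=15: P̂ = 10.5 + 4.5·15 = 78; r = 80 − 78 = 2
A=17: P̂ = 10.5 + 4.5·17 = 87; r = 92 − 87 = 5
A=19: P̂ = 10.5 + 4.5·19 = 96; r = 94 − 96 = -2
A=21: P̂ = 10.5 + 4.5·21 = 105; r = 103 − 105 = -2
|r| > 4: A=11 (|r|=6), A=17 (|r|=5) → 2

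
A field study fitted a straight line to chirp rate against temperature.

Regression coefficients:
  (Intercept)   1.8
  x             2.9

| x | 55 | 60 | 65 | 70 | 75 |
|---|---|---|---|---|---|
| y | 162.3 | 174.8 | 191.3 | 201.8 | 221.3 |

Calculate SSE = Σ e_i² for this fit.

x=55: ŷ = 1.8 + 2.9·55 = 161.3; e = 162.3 − 161.3 = 1
x=60: ŷ = 1.8 + 2.9·60 = 175.8; e = 174.8 − 175.8 = -1
x=65: ŷ = 1.8 + 2.9·65 = 190.3; e = 191.3 − 190.3 = 1
x=70: ŷ = 1.8 + 2.9·70 = 204.8; e = 201.8 − 204.8 = -3
x=75: ŷ = 1.8 + 2.9·75 = 219.3; e = 221.3 − 219.3 = 2
SSE = 1 + 1 + 1 + 9 + 4 = 16

SSE = 16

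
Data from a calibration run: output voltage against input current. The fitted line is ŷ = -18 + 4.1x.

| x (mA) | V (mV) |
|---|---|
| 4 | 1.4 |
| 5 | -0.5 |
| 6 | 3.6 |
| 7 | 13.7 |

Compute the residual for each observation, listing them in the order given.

3, -3, -3, 3

x=4: ŷ = -18 + 4.1·4 = -1.6; e = 1.4 − (-1.6) = 3
x=5: ŷ = -18 + 4.1·5 = 2.5; e = -0.5 − 2.5 = -3
x=6: ŷ = -18 + 4.1·6 = 6.6; e = 3.6 − 6.6 = -3
x=7: ŷ = -18 + 4.1·7 = 10.7; e = 13.7 − 10.7 = 3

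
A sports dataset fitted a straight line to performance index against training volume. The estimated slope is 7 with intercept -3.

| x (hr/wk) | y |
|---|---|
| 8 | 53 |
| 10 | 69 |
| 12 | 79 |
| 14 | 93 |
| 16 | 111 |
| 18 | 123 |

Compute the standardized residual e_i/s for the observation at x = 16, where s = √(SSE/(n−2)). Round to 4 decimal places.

x=8: ŷ = -3 + 7·8 = 53; e = 53 − 53 = 0
x=10: ŷ = -3 + 7·10 = 67; e = 69 − 67 = 2
x=12: ŷ = -3 + 7·12 = 81; e = 79 − 81 = -2
x=14: ŷ = -3 + 7·14 = 95; e = 93 − 95 = -2
x=16: ŷ = -3 + 7·16 = 109; e = 111 − 109 = 2
x=18: ŷ = -3 + 7·18 = 123; e = 123 − 123 = 0
SSE = 0 + 4 + 4 + 4 + 4 + 0 = 16
s = √(16/4) = 2
e/s = 2 / 2 = 1.0000

1.0000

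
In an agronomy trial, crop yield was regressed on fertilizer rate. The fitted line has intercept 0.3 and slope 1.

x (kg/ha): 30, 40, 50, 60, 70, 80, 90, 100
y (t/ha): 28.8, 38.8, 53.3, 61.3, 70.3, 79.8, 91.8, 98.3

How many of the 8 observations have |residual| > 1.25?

5

x=30: ŷ = 0.3 + 30 = 30.3; e = 28.8 − 30.3 = -1.5
x=40: ŷ = 0.3 + 40 = 40.3; e = 38.8 − 40.3 = -1.5
x=50: ŷ = 0.3 + 50 = 50.3; e = 53.3 − 50.3 = 3
x=60: ŷ = 0.3 + 60 = 60.3; e = 61.3 − 60.3 = 1
x=70: ŷ = 0.3 + 70 = 70.3; e = 70.3 − 70.3 = 0
x=80: ŷ = 0.3 + 80 = 80.3; e = 79.8 − 80.3 = -0.5
x=90: ŷ = 0.3 + 90 = 90.3; e = 91.8 − 90.3 = 1.5
x=100: ŷ = 0.3 + 100 = 100.3; e = 98.3 − 100.3 = -2
|e| > 1.25: x=30 (|e|=1.5), x=40 (|e|=1.5), x=50 (|e|=3), x=90 (|e|=1.5), x=100 (|e|=2) → 5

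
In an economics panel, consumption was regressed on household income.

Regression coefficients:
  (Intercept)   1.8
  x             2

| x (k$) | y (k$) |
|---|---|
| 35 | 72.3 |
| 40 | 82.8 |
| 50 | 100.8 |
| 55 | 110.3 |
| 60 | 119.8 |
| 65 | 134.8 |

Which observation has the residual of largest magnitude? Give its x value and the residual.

x=35: ŷ = 1.8 + 2·35 = 71.8; e = 72.3 − 71.8 = 0.5
x=40: ŷ = 1.8 + 2·40 = 81.8; e = 82.8 − 81.8 = 1
x=50: ŷ = 1.8 + 2·50 = 101.8; e = 100.8 − 101.8 = -1
x=55: ŷ = 1.8 + 2·55 = 111.8; e = 110.3 − 111.8 = -1.5
x=60: ŷ = 1.8 + 2·60 = 121.8; e = 119.8 − 121.8 = -2
x=65: ŷ = 1.8 + 2·65 = 131.8; e = 134.8 − 131.8 = 3
Largest |e| is 3 at x = 65, residual 3.

x = 65, e = 3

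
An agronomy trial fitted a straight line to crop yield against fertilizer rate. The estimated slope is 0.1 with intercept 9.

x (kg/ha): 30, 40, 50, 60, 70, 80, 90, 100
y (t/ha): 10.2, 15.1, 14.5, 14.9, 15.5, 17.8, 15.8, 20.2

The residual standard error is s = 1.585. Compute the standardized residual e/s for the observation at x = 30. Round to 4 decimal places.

ŷ = 9 + 0.1·30 = 12
e = 10.2 − 12 = -1.8
e/s = -1.8 / 1.585 = -1.1356

-1.1356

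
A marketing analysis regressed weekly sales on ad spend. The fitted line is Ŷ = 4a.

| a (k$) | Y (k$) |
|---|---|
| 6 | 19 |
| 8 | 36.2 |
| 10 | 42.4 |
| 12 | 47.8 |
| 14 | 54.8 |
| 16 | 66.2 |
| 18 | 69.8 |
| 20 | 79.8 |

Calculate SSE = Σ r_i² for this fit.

a=6: Ŷ = 4·6 = 24; r = 19 − 24 = -5
a=8: Ŷ = 4·8 = 32; r = 36.2 − 32 = 4.2
a=10: Ŷ = 4·10 = 40; r = 42.4 − 40 = 2.4
a=12: Ŷ = 4·12 = 48; r = 47.8 − 48 = -0.2
a=14: Ŷ = 4·14 = 56; r = 54.8 − 56 = -1.2
a=16: Ŷ = 4·16 = 64; r = 66.2 − 64 = 2.2
a=18: Ŷ = 4·18 = 72; r = 69.8 − 72 = -2.2
a=20: Ŷ = 4·20 = 80; r = 79.8 − 80 = -0.2
SSE = 25 + 17.64 + 5.76 + 0.04 + 1.44 + 4.84 + 4.84 + 0.04 = 59.6

SSE = 59.6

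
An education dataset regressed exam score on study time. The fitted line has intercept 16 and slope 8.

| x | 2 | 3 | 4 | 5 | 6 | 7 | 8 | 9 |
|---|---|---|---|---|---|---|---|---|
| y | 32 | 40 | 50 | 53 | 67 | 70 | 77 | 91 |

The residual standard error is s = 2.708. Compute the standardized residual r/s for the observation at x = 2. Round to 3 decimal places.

ŷ = 16 + 8·2 = 32
r = 32 − 32 = 0
r/s = 0 / 2.708 = 0.000

0.000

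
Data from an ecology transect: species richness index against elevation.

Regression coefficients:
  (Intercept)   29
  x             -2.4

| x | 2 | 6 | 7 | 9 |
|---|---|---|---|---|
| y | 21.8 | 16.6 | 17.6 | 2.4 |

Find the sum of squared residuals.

SSE = 63.92

x=2: ŷ = 29 − 2.4·2 = 24.2; e = 21.8 − 24.2 = -2.4
x=6: ŷ = 29 − 2.4·6 = 14.6; e = 16.6 − 14.6 = 2
x=7: ŷ = 29 − 2.4·7 = 12.2; e = 17.6 − 12.2 = 5.4
x=9: ŷ = 29 − 2.4·9 = 7.4; e = 2.4 − 7.4 = -5
SSE = 5.76 + 4 + 29.16 + 25 = 63.92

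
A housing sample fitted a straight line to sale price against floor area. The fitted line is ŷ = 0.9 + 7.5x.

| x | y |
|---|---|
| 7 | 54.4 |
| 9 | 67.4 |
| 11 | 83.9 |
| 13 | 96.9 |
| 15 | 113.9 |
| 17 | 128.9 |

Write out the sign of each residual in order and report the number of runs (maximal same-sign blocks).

5 runs

x=7: ŷ = 0.9 + 7.5·7 = 53.4; r = 54.4 − 53.4 = 1
x=9: ŷ = 0.9 + 7.5·9 = 68.4; r = 67.4 − 68.4 = -1
x=11: ŷ = 0.9 + 7.5·11 = 83.4; r = 83.9 − 83.4 = 0.5
x=13: ŷ = 0.9 + 7.5·13 = 98.4; r = 96.9 − 98.4 = -1.5
x=15: ŷ = 0.9 + 7.5·15 = 113.4; r = 113.9 − 113.4 = 0.5
x=17: ŷ = 0.9 + 7.5·17 = 128.4; r = 128.9 − 128.4 = 0.5
Signs: + − + − + +
Runs: +×1, −×1, +×1, −×1, +×2 → 5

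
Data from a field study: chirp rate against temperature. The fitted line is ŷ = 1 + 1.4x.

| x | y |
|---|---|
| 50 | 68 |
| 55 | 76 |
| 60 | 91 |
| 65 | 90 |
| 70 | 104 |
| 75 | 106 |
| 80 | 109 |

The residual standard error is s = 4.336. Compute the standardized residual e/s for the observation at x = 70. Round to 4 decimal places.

ŷ = 1 + 1.4·70 = 99
e = 104 − 99 = 5
e/s = 5 / 4.336 = 1.1531

1.1531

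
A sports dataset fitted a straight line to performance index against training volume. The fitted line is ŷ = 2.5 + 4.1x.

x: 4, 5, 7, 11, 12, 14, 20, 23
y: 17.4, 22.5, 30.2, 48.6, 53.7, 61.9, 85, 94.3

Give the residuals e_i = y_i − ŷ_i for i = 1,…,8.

x=4: ŷ = 2.5 + 4.1·4 = 18.9; e = 17.4 − 18.9 = -1.5
x=5: ŷ = 2.5 + 4.1·5 = 23; e = 22.5 − 23 = -0.5
x=7: ŷ = 2.5 + 4.1·7 = 31.2; e = 30.2 − 31.2 = -1
x=11: ŷ = 2.5 + 4.1·11 = 47.6; e = 48.6 − 47.6 = 1
x=12: ŷ = 2.5 + 4.1·12 = 51.7; e = 53.7 − 51.7 = 2
x=14: ŷ = 2.5 + 4.1·14 = 59.9; e = 61.9 − 59.9 = 2
x=20: ŷ = 2.5 + 4.1·20 = 84.5; e = 85 − 84.5 = 0.5
x=23: ŷ = 2.5 + 4.1·23 = 96.8; e = 94.3 − 96.8 = -2.5

-1.5, -0.5, -1, 1, 2, 2, 0.5, -2.5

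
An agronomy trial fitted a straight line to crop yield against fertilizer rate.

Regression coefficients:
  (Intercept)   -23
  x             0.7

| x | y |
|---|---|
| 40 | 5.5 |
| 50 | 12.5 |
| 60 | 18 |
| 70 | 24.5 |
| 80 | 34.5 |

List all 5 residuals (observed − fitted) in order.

0.5, 0.5, -1, -1.5, 1.5

x=40: ŷ = -23 + 0.7·40 = 5; r = 5.5 − 5 = 0.5
x=50: ŷ = -23 + 0.7·50 = 12; r = 12.5 − 12 = 0.5
x=60: ŷ = -23 + 0.7·60 = 19; r = 18 − 19 = -1
x=70: ŷ = -23 + 0.7·70 = 26; r = 24.5 − 26 = -1.5
x=80: ŷ = -23 + 0.7·80 = 33; r = 34.5 − 33 = 1.5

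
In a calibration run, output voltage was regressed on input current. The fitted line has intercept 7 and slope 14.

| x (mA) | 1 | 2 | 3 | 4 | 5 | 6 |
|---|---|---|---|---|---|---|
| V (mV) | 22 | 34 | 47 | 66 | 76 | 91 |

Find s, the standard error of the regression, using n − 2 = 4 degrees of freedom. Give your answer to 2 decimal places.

x=1: ŷ = 7 + 14·1 = 21; e = 22 − 21 = 1
x=2: ŷ = 7 + 14·2 = 35; e = 34 − 35 = -1
x=3: ŷ = 7 + 14·3 = 49; e = 47 − 49 = -2
x=4: ŷ = 7 + 14·4 = 63; e = 66 − 63 = 3
x=5: ŷ = 7 + 14·5 = 77; e = 76 − 77 = -1
x=6: ŷ = 7 + 14·6 = 91; e = 91 − 91 = 0
SSE = 1 + 1 + 4 + 9 + 1 + 0 = 16
s = √(16/4) = √4 ≈ 2.00

s = 2.00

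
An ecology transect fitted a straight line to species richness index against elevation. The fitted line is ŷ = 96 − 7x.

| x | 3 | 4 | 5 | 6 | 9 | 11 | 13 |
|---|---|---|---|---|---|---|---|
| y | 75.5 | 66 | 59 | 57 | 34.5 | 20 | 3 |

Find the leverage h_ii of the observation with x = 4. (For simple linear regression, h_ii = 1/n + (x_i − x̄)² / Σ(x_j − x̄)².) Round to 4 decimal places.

h = 0.2692

x̄ = (3 + 4 + 5 + 6 + 9 + 11 + 13)/7 = 7.28571
Σ(x − x̄)² = 18.3673 + 10.7959 + 5.22449 + 1.65306 + 2.93878 + 13.7959 + 32.6531 = 85.4286
h = 1/7 + (-3.28571)²/85.4286 = 0.142857 + 0.126374 = 0.2692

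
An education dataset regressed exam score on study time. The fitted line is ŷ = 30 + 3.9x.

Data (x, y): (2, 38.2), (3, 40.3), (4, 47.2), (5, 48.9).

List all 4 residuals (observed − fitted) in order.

x=2: ŷ = 30 + 3.9·2 = 37.8; e = 38.2 − 37.8 = 0.4
x=3: ŷ = 30 + 3.9·3 = 41.7; e = 40.3 − 41.7 = -1.4
x=4: ŷ = 30 + 3.9·4 = 45.6; e = 47.2 − 45.6 = 1.6
x=5: ŷ = 30 + 3.9·5 = 49.5; e = 48.9 − 49.5 = -0.6

0.4, -1.4, 1.6, -0.6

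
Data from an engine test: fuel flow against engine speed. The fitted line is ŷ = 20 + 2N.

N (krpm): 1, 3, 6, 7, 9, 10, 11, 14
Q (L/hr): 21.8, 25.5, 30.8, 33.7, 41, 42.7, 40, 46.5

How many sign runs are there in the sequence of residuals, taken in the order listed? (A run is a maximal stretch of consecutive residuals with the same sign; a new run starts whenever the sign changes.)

3 runs

N=1: ŷ = 20 + 2·1 = 22; e = 21.8 − 22 = -0.2
N=3: ŷ = 20 + 2·3 = 26; e = 25.5 − 26 = -0.5
N=6: ŷ = 20 + 2·6 = 32; e = 30.8 − 32 = -1.2
N=7: ŷ = 20 + 2·7 = 34; e = 33.7 − 34 = -0.3
N=9: ŷ = 20 + 2·9 = 38; e = 41 − 38 = 3
N=10: ŷ = 20 + 2·10 = 40; e = 42.7 − 40 = 2.7
N=11: ŷ = 20 + 2·11 = 42; e = 40 − 42 = -2
N=14: ŷ = 20 + 2·14 = 48; e = 46.5 − 48 = -1.5
Signs: − − − − + + − −
Runs: −×4, +×2, −×2 → 3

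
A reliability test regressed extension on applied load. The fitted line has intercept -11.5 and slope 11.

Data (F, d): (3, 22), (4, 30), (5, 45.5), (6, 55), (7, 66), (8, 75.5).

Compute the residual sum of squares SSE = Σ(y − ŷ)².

SSE = 12

F=3: d̂ = -11.5 + 11·3 = 21.5; e = 22 − 21.5 = 0.5
F=4: d̂ = -11.5 + 11·4 = 32.5; e = 30 − 32.5 = -2.5
F=5: d̂ = -11.5 + 11·5 = 43.5; e = 45.5 − 43.5 = 2
F=6: d̂ = -11.5 + 11·6 = 54.5; e = 55 − 54.5 = 0.5
F=7: d̂ = -11.5 + 11·7 = 65.5; e = 66 − 65.5 = 0.5
F=8: d̂ = -11.5 + 11·8 = 76.5; e = 75.5 − 76.5 = -1
SSE = 0.25 + 6.25 + 4 + 0.25 + 0.25 + 1 = 12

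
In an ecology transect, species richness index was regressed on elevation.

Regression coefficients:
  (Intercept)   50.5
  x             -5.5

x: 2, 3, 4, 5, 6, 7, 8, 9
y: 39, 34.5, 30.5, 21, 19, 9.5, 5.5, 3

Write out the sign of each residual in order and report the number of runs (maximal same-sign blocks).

6 runs

x=2: ŷ = 50.5 − 5.5·2 = 39.5; r = 39 − 39.5 = -0.5
x=3: ŷ = 50.5 − 5.5·3 = 34; r = 34.5 − 34 = 0.5
x=4: ŷ = 50.5 − 5.5·4 = 28.5; r = 30.5 − 28.5 = 2
x=5: ŷ = 50.5 − 5.5·5 = 23; r = 21 − 23 = -2
x=6: ŷ = 50.5 − 5.5·6 = 17.5; r = 19 − 17.5 = 1.5
x=7: ŷ = 50.5 − 5.5·7 = 12; r = 9.5 − 12 = -2.5
x=8: ŷ = 50.5 − 5.5·8 = 6.5; r = 5.5 − 6.5 = -1
x=9: ŷ = 50.5 − 5.5·9 = 1; r = 3 − 1 = 2
Signs: − + + − + − − +
Runs: −×1, +×2, −×1, +×1, −×2, +×1 → 6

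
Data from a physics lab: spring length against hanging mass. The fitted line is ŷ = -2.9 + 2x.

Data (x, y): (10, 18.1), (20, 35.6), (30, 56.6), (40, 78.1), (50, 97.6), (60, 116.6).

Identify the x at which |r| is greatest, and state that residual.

x=10: ŷ = -2.9 + 2·10 = 17.1; r = 18.1 − 17.1 = 1
x=20: ŷ = -2.9 + 2·20 = 37.1; r = 35.6 − 37.1 = -1.5
x=30: ŷ = -2.9 + 2·30 = 57.1; r = 56.6 − 57.1 = -0.5
x=40: ŷ = -2.9 + 2·40 = 77.1; r = 78.1 − 77.1 = 1
x=50: ŷ = -2.9 + 2·50 = 97.1; r = 97.6 − 97.1 = 0.5
x=60: ŷ = -2.9 + 2·60 = 117.1; r = 116.6 − 117.1 = -0.5
Largest |r| is 1.5 at x = 20, residual -1.5.

x = 20, r = -1.5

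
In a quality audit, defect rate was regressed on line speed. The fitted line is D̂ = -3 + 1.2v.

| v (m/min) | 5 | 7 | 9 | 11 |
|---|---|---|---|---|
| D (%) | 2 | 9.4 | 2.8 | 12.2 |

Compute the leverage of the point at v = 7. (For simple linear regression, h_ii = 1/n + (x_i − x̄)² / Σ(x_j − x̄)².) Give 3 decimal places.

h = 0.300

v̄ = (5 + 7 + 9 + 11)/4 = 8
Σ(v − v̄)² = 9 + 1 + 1 + 9 = 20
h = 1/4 + (-1)²/20 = 0.25 + 0.05 = 0.300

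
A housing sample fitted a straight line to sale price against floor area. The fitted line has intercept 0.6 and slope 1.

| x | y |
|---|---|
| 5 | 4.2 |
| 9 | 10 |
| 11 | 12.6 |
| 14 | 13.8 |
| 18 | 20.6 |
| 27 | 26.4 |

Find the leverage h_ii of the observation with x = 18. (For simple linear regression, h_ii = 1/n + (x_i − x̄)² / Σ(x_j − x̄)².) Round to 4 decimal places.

x̄ = (5 + 9 + 11 + 14 + 18 + 27)/6 = 14
Σ(x − x̄)² = 81 + 25 + 9 + 0 + 16 + 169 = 300
h = 1/6 + (4)²/300 = 0.166667 + 0.0533333 = 0.2200

h = 0.2200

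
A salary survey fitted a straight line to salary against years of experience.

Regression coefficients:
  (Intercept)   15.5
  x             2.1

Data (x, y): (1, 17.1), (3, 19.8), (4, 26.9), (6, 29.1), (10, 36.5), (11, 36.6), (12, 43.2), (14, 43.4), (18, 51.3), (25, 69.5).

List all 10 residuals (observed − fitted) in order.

x=1: ŷ = 15.5 + 2.1·1 = 17.6; e = 17.1 − 17.6 = -0.5
x=3: ŷ = 15.5 + 2.1·3 = 21.8; e = 19.8 − 21.8 = -2
x=4: ŷ = 15.5 + 2.1·4 = 23.9; e = 26.9 − 23.9 = 3
x=6: ŷ = 15.5 + 2.1·6 = 28.1; e = 29.1 − 28.1 = 1
x=10: ŷ = 15.5 + 2.1·10 = 36.5; e = 36.5 − 36.5 = 0
x=11: ŷ = 15.5 + 2.1·11 = 38.6; e = 36.6 − 38.6 = -2
x=12: ŷ = 15.5 + 2.1·12 = 40.7; e = 43.2 − 40.7 = 2.5
x=14: ŷ = 15.5 + 2.1·14 = 44.9; e = 43.4 − 44.9 = -1.5
x=18: ŷ = 15.5 + 2.1·18 = 53.3; e = 51.3 − 53.3 = -2
x=25: ŷ = 15.5 + 2.1·25 = 68; e = 69.5 − 68 = 1.5

-0.5, -2, 3, 1, 0, -2, 2.5, -1.5, -2, 1.5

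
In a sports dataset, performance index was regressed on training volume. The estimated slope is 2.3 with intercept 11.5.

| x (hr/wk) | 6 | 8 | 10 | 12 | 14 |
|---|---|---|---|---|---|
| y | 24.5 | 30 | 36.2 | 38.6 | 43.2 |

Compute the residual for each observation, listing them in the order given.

-0.8, 0.1, 1.7, -0.5, -0.5

x=6: ŷ = 11.5 + 2.3·6 = 25.3; r = 24.5 − 25.3 = -0.8
x=8: ŷ = 11.5 + 2.3·8 = 29.9; r = 30 − 29.9 = 0.1
x=10: ŷ = 11.5 + 2.3·10 = 34.5; r = 36.2 − 34.5 = 1.7
x=12: ŷ = 11.5 + 2.3·12 = 39.1; r = 38.6 − 39.1 = -0.5
x=14: ŷ = 11.5 + 2.3·14 = 43.7; r = 43.2 − 43.7 = -0.5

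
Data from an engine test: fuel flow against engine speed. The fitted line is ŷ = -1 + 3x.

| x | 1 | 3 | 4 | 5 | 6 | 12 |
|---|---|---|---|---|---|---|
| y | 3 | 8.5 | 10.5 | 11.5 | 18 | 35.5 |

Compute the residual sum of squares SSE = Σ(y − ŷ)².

x=1: ŷ = -1 + 3·1 = 2; e = 3 − 2 = 1
x=3: ŷ = -1 + 3·3 = 8; e = 8.5 − 8 = 0.5
x=4: ŷ = -1 + 3·4 = 11; e = 10.5 − 11 = -0.5
x=5: ŷ = -1 + 3·5 = 14; e = 11.5 − 14 = -2.5
x=6: ŷ = -1 + 3·6 = 17; e = 18 − 17 = 1
x=12: ŷ = -1 + 3·12 = 35; e = 35.5 − 35 = 0.5
SSE = 1 + 0.25 + 0.25 + 6.25 + 1 + 0.25 = 9

SSE = 9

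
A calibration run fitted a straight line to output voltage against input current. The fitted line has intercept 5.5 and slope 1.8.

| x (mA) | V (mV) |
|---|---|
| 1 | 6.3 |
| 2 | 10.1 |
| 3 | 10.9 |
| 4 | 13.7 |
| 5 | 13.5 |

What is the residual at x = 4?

r = 1

V̂ = 5.5 + 1.8·4 = 12.7
r = 13.7 − 12.7 = 1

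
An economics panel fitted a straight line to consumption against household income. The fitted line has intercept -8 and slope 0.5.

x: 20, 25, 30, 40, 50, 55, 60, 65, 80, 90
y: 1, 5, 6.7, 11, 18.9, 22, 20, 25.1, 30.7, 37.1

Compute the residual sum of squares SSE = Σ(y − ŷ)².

x=20: ŷ = -8 + 0.5·20 = 2; e = 1 − 2 = -1
x=25: ŷ = -8 + 0.5·25 = 4.5; e = 5 − 4.5 = 0.5
x=30: ŷ = -8 + 0.5·30 = 7; e = 6.7 − 7 = -0.3
x=40: ŷ = -8 + 0.5·40 = 12; e = 11 − 12 = -1
x=50: ŷ = -8 + 0.5·50 = 17; e = 18.9 − 17 = 1.9
x=55: ŷ = -8 + 0.5·55 = 19.5; e = 22 − 19.5 = 2.5
x=60: ŷ = -8 + 0.5·60 = 22; e = 20 − 22 = -2
x=65: ŷ = -8 + 0.5·65 = 24.5; e = 25.1 − 24.5 = 0.6
x=80: ŷ = -8 + 0.5·80 = 32; e = 30.7 − 32 = -1.3
x=90: ŷ = -8 + 0.5·90 = 37; e = 37.1 − 37 = 0.1
SSE = 1 + 0.25 + 0.09 + 1 + 3.61 + 6.25 + 4 + 0.36 + 1.69 + 0.01 = 18.26

SSE = 18.26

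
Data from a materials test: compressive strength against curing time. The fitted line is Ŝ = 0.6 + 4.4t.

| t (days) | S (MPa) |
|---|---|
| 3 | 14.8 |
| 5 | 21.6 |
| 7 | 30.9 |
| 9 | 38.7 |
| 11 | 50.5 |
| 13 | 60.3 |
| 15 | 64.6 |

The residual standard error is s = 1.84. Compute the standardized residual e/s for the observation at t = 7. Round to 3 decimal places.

-0.272

Ŝ = 0.6 + 4.4·7 = 31.4
e = 30.9 − 31.4 = -0.5
e/s = -0.5 / 1.84 = -0.272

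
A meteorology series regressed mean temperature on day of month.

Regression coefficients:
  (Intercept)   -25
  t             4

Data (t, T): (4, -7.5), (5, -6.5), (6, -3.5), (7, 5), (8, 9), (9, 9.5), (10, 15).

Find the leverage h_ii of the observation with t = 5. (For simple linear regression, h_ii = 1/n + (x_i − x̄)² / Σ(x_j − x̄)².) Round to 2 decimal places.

h = 0.29

t̄ = (4 + 5 + 6 + 7 + 8 + 9 + 10)/7 = 7
Σ(t − t̄)² = 9 + 4 + 1 + 0 + 1 + 4 + 9 = 28
h = 1/7 + (-2)²/28 = 0.142857 + 0.142857 = 0.29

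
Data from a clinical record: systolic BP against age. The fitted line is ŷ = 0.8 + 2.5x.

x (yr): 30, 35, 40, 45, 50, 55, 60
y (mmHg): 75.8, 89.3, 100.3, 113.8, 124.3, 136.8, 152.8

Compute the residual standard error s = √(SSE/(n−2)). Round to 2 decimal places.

s = 1.41

x=30: ŷ = 0.8 + 2.5·30 = 75.8; r = 75.8 − 75.8 = 0
x=35: ŷ = 0.8 + 2.5·35 = 88.3; r = 89.3 − 88.3 = 1
x=40: ŷ = 0.8 + 2.5·40 = 100.8; r = 100.3 − 100.8 = -0.5
x=45: ŷ = 0.8 + 2.5·45 = 113.3; r = 113.8 − 113.3 = 0.5
x=50: ŷ = 0.8 + 2.5·50 = 125.8; r = 124.3 − 125.8 = -1.5
x=55: ŷ = 0.8 + 2.5·55 = 138.3; r = 136.8 − 138.3 = -1.5
x=60: ŷ = 0.8 + 2.5·60 = 150.8; r = 152.8 − 150.8 = 2
SSE = 0 + 1 + 0.25 + 0.25 + 2.25 + 2.25 + 4 = 10
s = √(10/5) = √2 ≈ 1.41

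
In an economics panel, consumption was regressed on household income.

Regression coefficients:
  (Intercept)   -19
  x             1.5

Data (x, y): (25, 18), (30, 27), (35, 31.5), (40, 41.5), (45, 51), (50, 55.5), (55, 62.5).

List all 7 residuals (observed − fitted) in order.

x=25: ŷ = -19 + 1.5·25 = 18.5; r = 18 − 18.5 = -0.5
x=30: ŷ = -19 + 1.5·30 = 26; r = 27 − 26 = 1
x=35: ŷ = -19 + 1.5·35 = 33.5; r = 31.5 − 33.5 = -2
x=40: ŷ = -19 + 1.5·40 = 41; r = 41.5 − 41 = 0.5
x=45: ŷ = -19 + 1.5·45 = 48.5; r = 51 − 48.5 = 2.5
x=50: ŷ = -19 + 1.5·50 = 56; r = 55.5 − 56 = -0.5
x=55: ŷ = -19 + 1.5·55 = 63.5; r = 62.5 − 63.5 = -1

-0.5, 1, -2, 0.5, 2.5, -0.5, -1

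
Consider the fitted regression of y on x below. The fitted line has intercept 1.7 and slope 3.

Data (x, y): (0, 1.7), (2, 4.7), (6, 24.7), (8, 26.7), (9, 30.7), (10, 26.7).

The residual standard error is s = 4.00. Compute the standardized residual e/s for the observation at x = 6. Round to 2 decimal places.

1.25

ŷ = 1.7 + 3·6 = 19.7
e = 24.7 − 19.7 = 5
e/s = 5 / 4.00 = 1.25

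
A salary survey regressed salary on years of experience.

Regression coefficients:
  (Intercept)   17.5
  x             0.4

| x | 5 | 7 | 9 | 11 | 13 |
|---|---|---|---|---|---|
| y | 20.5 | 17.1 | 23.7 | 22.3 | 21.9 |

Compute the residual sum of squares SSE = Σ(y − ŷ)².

SSE = 18.8

x=5: ŷ = 17.5 + 0.4·5 = 19.5; r = 20.5 − 19.5 = 1
x=7: ŷ = 17.5 + 0.4·7 = 20.3; r = 17.1 − 20.3 = -3.2
x=9: ŷ = 17.5 + 0.4·9 = 21.1; r = 23.7 − 21.1 = 2.6
x=11: ŷ = 17.5 + 0.4·11 = 21.9; r = 22.3 − 21.9 = 0.4
x=13: ŷ = 17.5 + 0.4·13 = 22.7; r = 21.9 − 22.7 = -0.8
SSE = 1 + 10.24 + 6.76 + 0.16 + 0.64 = 18.8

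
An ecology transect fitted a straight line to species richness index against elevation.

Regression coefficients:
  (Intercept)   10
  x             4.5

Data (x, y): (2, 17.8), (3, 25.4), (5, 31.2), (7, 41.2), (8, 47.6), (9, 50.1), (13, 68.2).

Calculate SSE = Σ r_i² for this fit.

x=2: ŷ = 10 + 4.5·2 = 19; r = 17.8 − 19 = -1.2
x=3: ŷ = 10 + 4.5·3 = 23.5; r = 25.4 − 23.5 = 1.9
x=5: ŷ = 10 + 4.5·5 = 32.5; r = 31.2 − 32.5 = -1.3
x=7: ŷ = 10 + 4.5·7 = 41.5; r = 41.2 − 41.5 = -0.3
x=8: ŷ = 10 + 4.5·8 = 46; r = 47.6 − 46 = 1.6
x=9: ŷ = 10 + 4.5·9 = 50.5; r = 50.1 − 50.5 = -0.4
x=13: ŷ = 10 + 4.5·13 = 68.5; r = 68.2 − 68.5 = -0.3
SSE = 1.44 + 3.61 + 1.69 + 0.09 + 2.56 + 0.16 + 0.09 = 9.64

SSE = 9.64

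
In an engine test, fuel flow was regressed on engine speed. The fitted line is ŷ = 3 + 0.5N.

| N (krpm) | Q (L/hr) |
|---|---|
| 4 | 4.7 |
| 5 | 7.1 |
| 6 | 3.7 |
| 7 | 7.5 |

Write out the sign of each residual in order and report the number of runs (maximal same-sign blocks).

4 runs

N=4: ŷ = 3 + 0.5·4 = 5; e = 4.7 − 5 = -0.3
N=5: ŷ = 3 + 0.5·5 = 5.5; e = 7.1 − 5.5 = 1.6
N=6: ŷ = 3 + 0.5·6 = 6; e = 3.7 − 6 = -2.3
N=7: ŷ = 3 + 0.5·7 = 6.5; e = 7.5 − 6.5 = 1
Signs: − + − +
Runs: −×1, +×1, −×1, +×1 → 4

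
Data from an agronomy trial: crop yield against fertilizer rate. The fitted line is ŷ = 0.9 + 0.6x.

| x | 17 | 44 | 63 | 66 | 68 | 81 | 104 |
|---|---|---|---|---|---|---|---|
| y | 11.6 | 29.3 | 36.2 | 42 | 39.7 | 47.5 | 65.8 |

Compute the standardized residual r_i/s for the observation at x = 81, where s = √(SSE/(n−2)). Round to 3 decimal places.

x=17: ŷ = 0.9 + 0.6·17 = 11.1; r = 11.6 − 11.1 = 0.5
x=44: ŷ = 0.9 + 0.6·44 = 27.3; r = 29.3 − 27.3 = 2
x=63: ŷ = 0.9 + 0.6·63 = 38.7; r = 36.2 − 38.7 = -2.5
x=66: ŷ = 0.9 + 0.6·66 = 40.5; r = 42 − 40.5 = 1.5
x=68: ŷ = 0.9 + 0.6·68 = 41.7; r = 39.7 − 41.7 = -2
x=81: ŷ = 0.9 + 0.6·81 = 49.5; r = 47.5 − 49.5 = -2
x=104: ŷ = 0.9 + 0.6·104 = 63.3; r = 65.8 − 63.3 = 2.5
SSE = 0.25 + 4 + 6.25 + 2.25 + 4 + 4 + 6.25 = 27
s = √(27/5) = 2.32379
r/s = -2 / 2.32379 = -0.861

-0.861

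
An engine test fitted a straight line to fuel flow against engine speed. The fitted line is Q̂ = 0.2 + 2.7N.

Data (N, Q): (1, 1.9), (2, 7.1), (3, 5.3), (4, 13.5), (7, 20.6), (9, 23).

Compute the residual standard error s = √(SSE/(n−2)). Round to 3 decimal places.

N=1: Q̂ = 0.2 + 2.7·1 = 2.9; r = 1.9 − 2.9 = -1
N=2: Q̂ = 0.2 + 2.7·2 = 5.6; r = 7.1 − 5.6 = 1.5
N=3: Q̂ = 0.2 + 2.7·3 = 8.3; r = 5.3 − 8.3 = -3
N=4: Q̂ = 0.2 + 2.7·4 = 11; r = 13.5 − 11 = 2.5
N=7: Q̂ = 0.2 + 2.7·7 = 19.1; r = 20.6 − 19.1 = 1.5
N=9: Q̂ = 0.2 + 2.7·9 = 24.5; r = 23 − 24.5 = -1.5
SSE = 1 + 2.25 + 9 + 6.25 + 2.25 + 2.25 = 23
s = √(23/4) = √5.75 ≈ 2.398

s = 2.398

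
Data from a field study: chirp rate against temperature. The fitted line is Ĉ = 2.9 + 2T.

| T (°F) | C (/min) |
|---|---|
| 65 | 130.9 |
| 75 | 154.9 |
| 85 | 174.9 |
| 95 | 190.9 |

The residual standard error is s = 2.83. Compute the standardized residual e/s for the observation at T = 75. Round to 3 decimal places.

0.707

Ĉ = 2.9 + 2·75 = 152.9
e = 154.9 − 152.9 = 2
e/s = 2 / 2.83 = 0.707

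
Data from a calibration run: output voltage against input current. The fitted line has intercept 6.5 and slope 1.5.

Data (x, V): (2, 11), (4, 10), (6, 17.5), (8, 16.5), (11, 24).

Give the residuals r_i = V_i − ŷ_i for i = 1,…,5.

1.5, -2.5, 2, -2, 1

x=2: ŷ = 6.5 + 1.5·2 = 9.5; r = 11 − 9.5 = 1.5
x=4: ŷ = 6.5 + 1.5·4 = 12.5; r = 10 − 12.5 = -2.5
x=6: ŷ = 6.5 + 1.5·6 = 15.5; r = 17.5 − 15.5 = 2
x=8: ŷ = 6.5 + 1.5·8 = 18.5; r = 16.5 − 18.5 = -2
x=11: ŷ = 6.5 + 1.5·11 = 23; r = 24 − 23 = 1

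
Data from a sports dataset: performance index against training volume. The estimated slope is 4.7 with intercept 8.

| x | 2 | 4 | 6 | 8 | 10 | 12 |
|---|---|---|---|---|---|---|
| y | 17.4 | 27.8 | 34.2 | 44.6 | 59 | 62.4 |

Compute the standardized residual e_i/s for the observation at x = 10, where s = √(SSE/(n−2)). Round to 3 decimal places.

x=2: ŷ = 8 + 4.7·2 = 17.4; e = 17.4 − 17.4 = 0
x=4: ŷ = 8 + 4.7·4 = 26.8; e = 27.8 − 26.8 = 1
x=6: ŷ = 8 + 4.7·6 = 36.2; e = 34.2 − 36.2 = -2
x=8: ŷ = 8 + 4.7·8 = 45.6; e = 44.6 − 45.6 = -1
x=10: ŷ = 8 + 4.7·10 = 55; e = 59 − 55 = 4
x=12: ŷ = 8 + 4.7·12 = 64.4; e = 62.4 − 64.4 = -2
SSE = 0 + 1 + 4 + 1 + 16 + 4 = 26
s = √(26/4) = 2.54951
e/s = 4 / 2.54951 = 1.569

1.569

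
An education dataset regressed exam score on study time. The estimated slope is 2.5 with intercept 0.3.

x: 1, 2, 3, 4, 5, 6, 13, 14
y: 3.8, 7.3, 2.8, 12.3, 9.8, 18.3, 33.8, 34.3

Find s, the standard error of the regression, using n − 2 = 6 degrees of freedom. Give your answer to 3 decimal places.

s = 3.000

x=1: ŷ = 0.3 + 2.5·1 = 2.8; r = 3.8 − 2.8 = 1
x=2: ŷ = 0.3 + 2.5·2 = 5.3; r = 7.3 − 5.3 = 2
x=3: ŷ = 0.3 + 2.5·3 = 7.8; r = 2.8 − 7.8 = -5
x=4: ŷ = 0.3 + 2.5·4 = 10.3; r = 12.3 − 10.3 = 2
x=5: ŷ = 0.3 + 2.5·5 = 12.8; r = 9.8 − 12.8 = -3
x=6: ŷ = 0.3 + 2.5·6 = 15.3; r = 18.3 − 15.3 = 3
x=13: ŷ = 0.3 + 2.5·13 = 32.8; r = 33.8 − 32.8 = 1
x=14: ŷ = 0.3 + 2.5·14 = 35.3; r = 34.3 − 35.3 = -1
SSE = 1 + 4 + 25 + 4 + 9 + 9 + 1 + 1 = 54
s = √(54/6) = √9 ≈ 3.000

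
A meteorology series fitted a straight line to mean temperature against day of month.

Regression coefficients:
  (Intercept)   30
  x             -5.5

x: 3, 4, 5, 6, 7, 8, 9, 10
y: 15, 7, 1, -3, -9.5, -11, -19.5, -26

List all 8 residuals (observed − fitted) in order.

1.5, -1, -1.5, 0, -1, 3, 0, -1

x=3: ŷ = 30 − 5.5·3 = 13.5; r = 15 − 13.5 = 1.5
x=4: ŷ = 30 − 5.5·4 = 8; r = 7 − 8 = -1
x=5: ŷ = 30 − 5.5·5 = 2.5; r = 1 − 2.5 = -1.5
x=6: ŷ = 30 − 5.5·6 = -3; r = -3 − (-3) = 0
x=7: ŷ = 30 − 5.5·7 = -8.5; r = -9.5 − (-8.5) = -1
x=8: ŷ = 30 − 5.5·8 = -14; r = -11 − (-14) = 3
x=9: ŷ = 30 − 5.5·9 = -19.5; r = -19.5 − (-19.5) = 0
x=10: ŷ = 30 − 5.5·10 = -25; r = -26 − (-25) = -1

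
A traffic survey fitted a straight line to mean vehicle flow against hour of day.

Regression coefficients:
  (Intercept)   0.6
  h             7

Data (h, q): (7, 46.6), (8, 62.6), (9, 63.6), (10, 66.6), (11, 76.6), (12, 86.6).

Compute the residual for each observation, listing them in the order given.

h=7: ŷ = 0.6 + 7·7 = 49.6; r = 46.6 − 49.6 = -3
h=8: ŷ = 0.6 + 7·8 = 56.6; r = 62.6 − 56.6 = 6
h=9: ŷ = 0.6 + 7·9 = 63.6; r = 63.6 − 63.6 = 0
h=10: ŷ = 0.6 + 7·10 = 70.6; r = 66.6 − 70.6 = -4
h=11: ŷ = 0.6 + 7·11 = 77.6; r = 76.6 − 77.6 = -1
h=12: ŷ = 0.6 + 7·12 = 84.6; r = 86.6 − 84.6 = 2

-3, 6, 0, -4, -1, 2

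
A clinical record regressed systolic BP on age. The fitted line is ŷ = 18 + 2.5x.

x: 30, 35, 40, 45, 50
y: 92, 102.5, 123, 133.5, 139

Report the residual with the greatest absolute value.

r = 5

x=30: ŷ = 18 + 2.5·30 = 93; r = 92 − 93 = -1
x=35: ŷ = 18 + 2.5·35 = 105.5; r = 102.5 − 105.5 = -3
x=40: ŷ = 18 + 2.5·40 = 118; r = 123 − 118 = 5
x=45: ŷ = 18 + 2.5·45 = 130.5; r = 133.5 − 130.5 = 3
x=50: ŷ = 18 + 2.5·50 = 143; r = 139 − 143 = -4
Largest |r| is 5 at x = 40, residual 5.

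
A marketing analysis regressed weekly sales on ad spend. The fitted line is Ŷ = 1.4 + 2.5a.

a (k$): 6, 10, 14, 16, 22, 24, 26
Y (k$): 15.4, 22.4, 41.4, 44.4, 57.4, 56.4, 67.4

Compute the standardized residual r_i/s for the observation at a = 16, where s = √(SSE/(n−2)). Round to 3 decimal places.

a=6: Ŷ = 1.4 + 2.5·6 = 16.4; r = 15.4 − 16.4 = -1
a=10: Ŷ = 1.4 + 2.5·10 = 26.4; r = 22.4 − 26.4 = -4
a=14: Ŷ = 1.4 + 2.5·14 = 36.4; r = 41.4 − 36.4 = 5
a=16: Ŷ = 1.4 + 2.5·16 = 41.4; r = 44.4 − 41.4 = 3
a=22: Ŷ = 1.4 + 2.5·22 = 56.4; r = 57.4 − 56.4 = 1
a=24: Ŷ = 1.4 + 2.5·24 = 61.4; r = 56.4 − 61.4 = -5
a=26: Ŷ = 1.4 + 2.5·26 = 66.4; r = 67.4 − 66.4 = 1
SSE = 1 + 16 + 25 + 9 + 1 + 25 + 1 = 78
s = √(78/5) = 3.94968
r/s = 3 / 3.94968 = 0.760

0.760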